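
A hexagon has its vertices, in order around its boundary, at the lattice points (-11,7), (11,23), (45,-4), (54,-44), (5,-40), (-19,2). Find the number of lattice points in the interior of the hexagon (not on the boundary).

The shoelace formula gives twice the area as |((-11)·23 − 11·7) + (11·(-4) − 45·23) + (45·(-44) − 54·(-4)) + (54·(-40) − 5·(-44)) + (5·2 − (-19)·(-40)) + ((-19)·7 − (-11)·2)| = 5974, so the area is 2987.
The number of boundary lattice points is Σ gcd(|Δx|,|Δy|) = gcd(22,16) + gcd(34,27) + gcd(9,40) + gcd(49,4) + gcd(24,42) + gcd(8,5) = 2+1+1+1+6+1 = 12.
Pick's theorem gives I = A − B/2 + 1 = 2987 − 12/2 + 1 = 2982.

2982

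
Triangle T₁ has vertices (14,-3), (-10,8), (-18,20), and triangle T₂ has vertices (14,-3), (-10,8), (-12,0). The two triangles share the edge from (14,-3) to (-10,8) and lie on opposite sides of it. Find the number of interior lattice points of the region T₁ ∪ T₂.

204

The union is the simple quadrilateral with vertices (14,-3), (-18,20), (-10,8), (-12,0) in order.
The shoelace formula gives twice the area as |[14·20 − (-18)·(-3)] + [(-18)·8 − (-10)·20] + [(-10)·0 − (-12)·8] + [(-12)·(-3) − 14·0]| = 414, so the area is 207.
The number of boundary lattice points is Σ gcd(|Δx|,|Δy|) = gcd(32,23) + gcd(8,12) + gcd(2,8) + gcd(26,3) = 1+4+2+1 = 8.
By Pick's theorem I = A − B/2 + 1 = 207 − 8/2 + 1 = 204.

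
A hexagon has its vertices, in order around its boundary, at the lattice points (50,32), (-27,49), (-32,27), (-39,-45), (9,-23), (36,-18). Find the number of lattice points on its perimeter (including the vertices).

8

The number of boundary lattice points is Σ gcd(|Δx|,|Δy|) = gcd(77,17) + gcd(5,22) + gcd(7,72) + gcd(48,22) + gcd(27,5) + gcd(14,50) = 1+1+1+2+1+2 = 8.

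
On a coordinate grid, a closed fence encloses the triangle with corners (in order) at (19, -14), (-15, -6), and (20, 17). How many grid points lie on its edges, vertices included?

4

Along each edge there are gcd(|Δx|,|Δy|)+1 lattice points, so counting each shared vertex once the boundary has gcd(34,8) + gcd(35,23) + gcd(1,31) = 2+1+1 = 4.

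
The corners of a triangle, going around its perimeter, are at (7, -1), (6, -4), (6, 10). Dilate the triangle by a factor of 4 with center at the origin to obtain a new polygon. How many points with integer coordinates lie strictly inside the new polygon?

81

By the shoelace formula, twice the signed area is |[7·(-4) − 6·(-1)] + [6·10 − 6·(-4)] + [6·(-1) − 7·10]| = 14, so the area is 7.
The number of boundary lattice points is Σ gcd(|Δx|,|Δy|) = gcd(1,3) + gcd(0,14) + gcd(1,11) = 1+14+1 = 16.
Scaling by 4 multiplies the area by 4² = 16 (so the new area is 112) and multiplies the boundary lattice-point count by 4, giving 64.
By Pick's theorem, the interior count of the dilated polygon is 112 − 64/2 + 1 = 81.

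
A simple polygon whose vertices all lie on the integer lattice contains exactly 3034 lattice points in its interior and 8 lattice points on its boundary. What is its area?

Pick's theorem states A = I + B/2 − 1, so A = 3034 + 8/2 − 1 = 3037.

3037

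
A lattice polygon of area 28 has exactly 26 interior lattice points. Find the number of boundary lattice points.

Pick's theorem gives A = I + B/2 − 1, so B = 2(A − I + 1) = 2(28 − 26 + 1) = 6.

6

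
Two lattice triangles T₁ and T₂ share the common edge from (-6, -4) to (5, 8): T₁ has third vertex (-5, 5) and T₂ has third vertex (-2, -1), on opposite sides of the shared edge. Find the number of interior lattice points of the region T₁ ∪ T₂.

50

The union is the simple quadrilateral with vertices (-6, -4), (-5, 5), (5, 8), (-2, -1) in order.
Using the shoelace formula, 2A = |[(-6)·5 − (-5)·(-4)] + [(-5)·8 − 5·5] + [5·(-1) − (-2)·8] + [(-2)·(-4) − (-6)·(-1)]| = 102, so the area is 51.
Along each edge there are gcd(|Δx|,|Δy|)+1 lattice points, so counting each shared vertex once the boundary has gcd(1,9) + gcd(10,3) + gcd(7,9) + gcd(4,3) = 1+1+1+1 = 4.
By Pick's theorem I = A − B/2 + 1 = 51 − 4/2 + 1 = 50.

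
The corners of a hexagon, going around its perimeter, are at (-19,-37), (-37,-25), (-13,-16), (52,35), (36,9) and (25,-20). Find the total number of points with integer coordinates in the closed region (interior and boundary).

1654

Using the shoelace formula, 2A = |[(-19)·(-25) − (-37)·(-37)] + [(-37)·(-16) − (-13)·(-25)] + [(-13)·35 − 52·(-16)] + [52·9 − 36·35] + [36·(-20) − 25·9] + [25·(-37) − (-19)·(-20)]| = 3292, so the area is 1646.
Summing gcd(|Δx|,|Δy|) over the edges gives the boundary count: gcd(18,12) + gcd(24,9) + gcd(65,51) + gcd(16,26) + gcd(11,29) + gcd(44,17) = 6+3+1+2+1+1 = 14.
Pick's theorem gives I = A − B/2 + 1 = 1646 − 14/2 + 1 = 1640, so the closed region contains I + B = 1640 + 14 = 1654 lattice points.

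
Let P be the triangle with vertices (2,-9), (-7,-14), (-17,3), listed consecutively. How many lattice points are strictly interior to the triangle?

By the shoelace formula, twice the signed area is |(2·(-14) − (-7)·(-9)) + ((-7)·3 − (-17)·(-14)) + ((-17)·(-9) − 2·3)| = 203, so the area is 101.5.
The number of boundary lattice points is Σ gcd(|Δx|,|Δy|) = gcd(9,5) + gcd(10,17) + gcd(19,12) = 1+1+1 = 3.
Pick's theorem gives I = A − B/2 + 1 = 101.5 − 3/2 + 1 = 101.

101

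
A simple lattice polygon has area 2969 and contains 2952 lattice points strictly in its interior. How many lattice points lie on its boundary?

Pick's theorem gives A = I + B/2 − 1, so B = 2(A − I + 1) = 2(2969 − 2952 + 1) = 36.

36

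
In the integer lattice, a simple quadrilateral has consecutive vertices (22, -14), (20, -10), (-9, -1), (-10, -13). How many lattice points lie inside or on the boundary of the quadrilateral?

By the shoelace formula, twice the signed area is |(22·(-10) − 20·(-14)) + (20·(-1) − (-9)·(-10)) + ((-9)·(-13) − (-10)·(-1)) + ((-10)·(-14) − 22·(-13))| = 483, so the area is 241.5.
Summing gcd(|Δx|,|Δy|) over the edges gives the boundary count: gcd(2,4) + gcd(29,9) + gcd(1,12) + gcd(32,1) = 2+1+1+1 = 5.
Pick's theorem gives I = A − B/2 + 1 = 241.5 − 5/2 + 1 = 240, so the closed region contains I + B = 240 + 5 = 245 lattice points.

245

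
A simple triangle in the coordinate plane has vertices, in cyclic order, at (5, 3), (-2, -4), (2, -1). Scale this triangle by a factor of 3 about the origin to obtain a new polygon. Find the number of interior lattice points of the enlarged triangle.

By the shoelace formula, twice the signed area is |(5·(-4) − (-2)·3) + ((-2)·(-1) − 2·(-4)) + (2·3 − 5·(-1))| = 7, so the area is 3.5.
Along each edge there are gcd(|Δx|,|Δy|)+1 lattice points, so counting each shared vertex once the boundary has gcd(7,7) + gcd(4,3) + gcd(3,4) = 7+1+1 = 9.
Scaling by 3 multiplies the area by 3² = 9 (so the new area is 63/2) and multiplies the boundary lattice-point count by 3, giving 27.
By Pick's theorem, the interior count of the dilated polygon is 63/2 − 27/2 + 1 = 19.

19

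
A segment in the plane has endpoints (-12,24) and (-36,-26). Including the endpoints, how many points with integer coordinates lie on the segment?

The number of lattice points on a segment between lattice points is gcd(|Δx|,|Δy|) + 1 = gcd(24,50) + 1 = 2 + 1 = 3.

3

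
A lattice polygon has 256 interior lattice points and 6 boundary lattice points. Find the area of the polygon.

By Pick's theorem, A = I + B/2 − 1 = 256 + 6/2 − 1 = 258.

258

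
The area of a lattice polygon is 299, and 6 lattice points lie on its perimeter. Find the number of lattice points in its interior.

From Pick's theorem, I = A − B/2 + 1 = 299 − 6/2 + 1 = 297.

297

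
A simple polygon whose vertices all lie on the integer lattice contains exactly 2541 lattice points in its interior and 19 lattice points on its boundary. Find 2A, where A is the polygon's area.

5099

By Pick's theorem, A = I + B/2 − 1 = 2541 + 19/2 − 1 = 5099/2.
Hence 2A = 5099.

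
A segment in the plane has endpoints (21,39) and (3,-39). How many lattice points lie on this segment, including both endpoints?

The number of lattice points on a segment between lattice points is gcd(|Δx|,|Δy|) + 1 = gcd(18,78) + 1 = 6 + 1 = 7.

7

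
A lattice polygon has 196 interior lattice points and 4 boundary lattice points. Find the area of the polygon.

By Pick's theorem, A = I + B/2 − 1 = 196 + 4/2 − 1 = 197.

197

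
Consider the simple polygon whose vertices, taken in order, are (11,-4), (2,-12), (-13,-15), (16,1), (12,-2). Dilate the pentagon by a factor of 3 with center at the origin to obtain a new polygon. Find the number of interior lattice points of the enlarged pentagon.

679

The shoelace formula gives twice the area as |[11·(-12) − 2·(-4)] + [2·(-15) − (-13)·(-12)] + [(-13)·1 − 16·(-15)] + [16·(-2) − 12·1] + [12·(-4) − 11·(-2)]| = 153, so the area is 76.5.
The number of boundary lattice points is Σ gcd(|Δx|,|Δy|) = gcd(9,8) + gcd(15,3) + gcd(29,16) + gcd(4,3) + gcd(1,2) = 1+3+1+1+1 = 7.
Scaling by 3 multiplies the area by 3² = 9 (so the new area is 688.5) and multiplies the boundary lattice-point count by 3, giving 21.
By Pick's theorem, the interior count of the dilated polygon is 688.5 − 21/2 + 1 = 679.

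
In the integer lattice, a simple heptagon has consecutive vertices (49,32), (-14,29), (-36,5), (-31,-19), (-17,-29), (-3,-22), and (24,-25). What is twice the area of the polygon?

By the shoelace formula, twice the signed area is |[49·29 − (-14)·32] + [(-14)·5 − (-36)·29] + [(-36)·(-19) − (-31)·5] + [(-31)·(-29) − (-17)·(-19)] + [(-17)·(-22) − (-3)·(-29)] + [(-3)·(-25) − 24·(-22)] + [24·32 − 49·(-25)]| = 7141, so the area is 3570.5.

7141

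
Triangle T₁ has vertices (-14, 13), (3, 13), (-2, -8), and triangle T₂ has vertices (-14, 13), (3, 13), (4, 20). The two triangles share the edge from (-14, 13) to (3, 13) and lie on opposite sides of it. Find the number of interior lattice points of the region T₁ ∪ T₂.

The union is the simple quadrilateral with vertices (-14, 13), (-2, -8), (3, 13), (4, 20) in order.
The shoelace formula gives twice the area as |((-14)·(-8) − (-2)·13) + ((-2)·13 − 3·(-8)) + (3·20 − 4·13) + (4·13 − (-14)·20)| = 476, so the area is 238.
Along each edge there are gcd(|Δx|,|Δy|)+1 lattice points, so counting each shared vertex once the boundary has gcd(12,21) + gcd(5,21) + gcd(1,7) + gcd(18,7) = 3+1+1+1 = 6.
By Pick's theorem I = A − B/2 + 1 = 238 − 6/2 + 1 = 236.

236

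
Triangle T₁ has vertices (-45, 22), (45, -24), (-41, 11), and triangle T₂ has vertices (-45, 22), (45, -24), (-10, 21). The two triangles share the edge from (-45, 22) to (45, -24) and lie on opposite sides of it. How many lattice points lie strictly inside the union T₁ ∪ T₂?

The union is the simple quadrilateral with vertices (-45, 22), (-41, 11), (45, -24), (-10, 21) in order.
By the shoelace formula, twice the signed area is |((-45)·11 − (-41)·22) + ((-41)·(-24) − 45·11) + (45·21 − (-10)·(-24)) + ((-10)·22 − (-45)·21)| = 2326, so the area is 1163.
Along each edge there are gcd(|Δx|,|Δy|)+1 lattice points, so counting each shared vertex once the boundary has gcd(4,11) + gcd(86,35) + gcd(55,45) + gcd(35,1) = 1+1+5+1 = 8.
By Pick's theorem I = A − B/2 + 1 = 1163 − 8/2 + 1 = 1160.

1160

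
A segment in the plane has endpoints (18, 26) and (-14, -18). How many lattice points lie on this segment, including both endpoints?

5

The number of lattice points on a segment between lattice points is gcd(|Δx|,|Δy|) + 1 = gcd(32,44) + 1 = 4 + 1 = 5.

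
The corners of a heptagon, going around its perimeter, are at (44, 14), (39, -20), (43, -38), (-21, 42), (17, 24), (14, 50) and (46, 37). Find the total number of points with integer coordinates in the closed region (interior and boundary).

2268

The shoelace formula gives twice the area as |[44·(-20) − 39·14] + [39·(-38) − 43·(-20)] + [43·42 − (-21)·(-38)] + [(-21)·24 − 17·42] + [17·50 − 14·24] + [14·37 − 46·50] + [46·14 − 44·37]| = 4510, so the area is 2255.
Along each edge there are gcd(|Δx|,|Δy|)+1 lattice points, so counting each shared vertex once the boundary has gcd(5,34) + gcd(4,18) + gcd(64,80) + gcd(38,18) + gcd(3,26) + gcd(32,13) + gcd(2,23) = 1+2+16+2+1+1+1 = 24.
Pick's theorem gives I = A − B/2 + 1 = 2255 − 24/2 + 1 = 2244, so the closed region contains I + B = 2244 + 24 = 2268 lattice points.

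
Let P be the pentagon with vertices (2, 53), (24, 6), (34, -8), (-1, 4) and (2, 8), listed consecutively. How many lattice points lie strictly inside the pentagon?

703

The shoelace formula gives twice the area as |[2·6 − 24·53] + [24·(-8) − 34·6] + [34·4 − (-1)·(-8)] + [(-1)·8 − 2·4] + [2·53 − 2·8]| = 1454, so the area is 727.
Along each edge there are gcd(|Δx|,|Δy|)+1 lattice points, so counting each shared vertex once the boundary has gcd(22,47) + gcd(10,14) + gcd(35,12) + gcd(3,4) + gcd(0,45) = 1+2+1+1+45 = 50.
Pick's theorem gives I = A − B/2 + 1 = 727 − 50/2 + 1 = 703.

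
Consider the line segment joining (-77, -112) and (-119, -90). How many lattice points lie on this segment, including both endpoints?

3

The number of lattice points on a segment between lattice points is gcd(|Δx|,|Δy|) + 1 = gcd(42,22) + 1 = 2 + 1 = 3.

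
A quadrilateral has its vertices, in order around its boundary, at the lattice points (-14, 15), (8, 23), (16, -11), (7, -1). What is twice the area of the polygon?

746

By the shoelace formula, twice the signed area is |[(-14)·23 − 8·15] + [8·(-11) − 16·23] + [16·(-1) − 7·(-11)] + [7·15 − (-14)·(-1)]| = 746, so the area is 373.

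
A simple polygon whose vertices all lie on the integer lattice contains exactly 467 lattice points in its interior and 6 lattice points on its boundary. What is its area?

By Pick's theorem, A = I + B/2 − 1 = 467 + 6/2 − 1 = 469.

469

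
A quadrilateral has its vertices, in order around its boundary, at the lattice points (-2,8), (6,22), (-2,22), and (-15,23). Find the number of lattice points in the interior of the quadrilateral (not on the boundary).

142

By the shoelace formula, twice the signed area is |[(-2)·22 − 6·8] + [6·22 − (-2)·22] + [(-2)·23 − (-15)·22] + [(-15)·8 − (-2)·23]| = 294, so the area is 147.
Along each edge there are gcd(|Δx|,|Δy|)+1 lattice points, so counting each shared vertex once the boundary has gcd(8,14) + gcd(8,0) + gcd(13,1) + gcd(13,15) = 2+8+1+1 = 12.
Pick's theorem gives I = A − B/2 + 1 = 147 − 12/2 + 1 = 142.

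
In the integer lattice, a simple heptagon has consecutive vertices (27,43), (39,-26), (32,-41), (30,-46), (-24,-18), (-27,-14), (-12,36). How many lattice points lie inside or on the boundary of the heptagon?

By the shoelace formula, twice the signed area is |[27·(-26) − 39·43] + [39·(-41) − 32·(-26)] + [32·(-46) − 30·(-41)] + [30·(-18) − (-24)·(-46)] + [(-24)·(-14) − (-27)·(-18)] + [(-27)·36 − (-12)·(-14)] + [(-12)·43 − 27·36]| = 7810, so the area is 3905.
Along each edge there are gcd(|Δx|,|Δy|)+1 lattice points, so counting each shared vertex once the boundary has gcd(12,69) + gcd(7,15) + gcd(2,5) + gcd(54,28) + gcd(3,4) + gcd(15,50) + gcd(39,7) = 3+1+1+2+1+5+1 = 14.
Pick's theorem gives I = A − B/2 + 1 = 3905 − 14/2 + 1 = 3899, so the closed region contains I + B = 3899 + 14 = 3913 lattice points.

3913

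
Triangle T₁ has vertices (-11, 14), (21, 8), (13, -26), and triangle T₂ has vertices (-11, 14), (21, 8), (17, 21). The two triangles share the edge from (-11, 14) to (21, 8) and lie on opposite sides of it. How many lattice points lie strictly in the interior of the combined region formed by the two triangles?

756

The union is the simple quadrilateral with vertices (-11, 14), (13, -26), (21, 8), (17, 21) in order.
Using the shoelace formula, 2A = |((-11)·(-26) − 13·14) + (13·8 − 21·(-26)) + (21·21 − 17·8) + (17·14 − (-11)·21)| = 1528, so the area is 764.
The number of boundary lattice points is Σ gcd(|Δx|,|Δy|) = gcd(24,40) + gcd(8,34) + gcd(4,13) + gcd(28,7) = 8+2+1+7 = 18.
By Pick's theorem I = A − B/2 + 1 = 764 − 18/2 + 1 = 756.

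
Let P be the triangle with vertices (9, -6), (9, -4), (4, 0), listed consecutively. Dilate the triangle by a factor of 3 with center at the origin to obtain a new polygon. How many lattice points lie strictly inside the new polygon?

By the shoelace formula, twice the signed area is |(9·(-4) − 9·(-6)) + (9·0 − 4·(-4)) + (4·(-6) − 9·0)| = 10, so the area is 5.
Summing gcd(|Δx|,|Δy|) over the edges gives the boundary count: gcd(0,2) + gcd(5,4) + gcd(5,6) = 2+1+1 = 4.
Scaling by 3 multiplies the area by 3² = 9 (so the new area is 45) and multiplies the boundary lattice-point count by 3, giving 12.
By Pick's theorem, the interior count of the dilated polygon is 45 − 12/2 + 1 = 40.

40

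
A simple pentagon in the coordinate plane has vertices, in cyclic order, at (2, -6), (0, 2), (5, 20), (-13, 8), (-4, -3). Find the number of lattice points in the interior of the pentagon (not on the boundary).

192

Using the shoelace formula, 2A = |[2·2 − 0·(-6)] + [0·20 − 5·2] + [5·8 − (-13)·20] + [(-13)·(-3) − (-4)·8] + [(-4)·(-6) − 2·(-3)]| = 395, so the area is 197.5.
Summing gcd(|Δx|,|Δy|) over the edges gives the boundary count: gcd(2,8) + gcd(5,18) + gcd(18,12) + gcd(9,11) + gcd(6,3) = 2+1+6+1+3 = 13.
Pick's theorem gives I = A − B/2 + 1 = 197.5 − 13/2 + 1 = 192.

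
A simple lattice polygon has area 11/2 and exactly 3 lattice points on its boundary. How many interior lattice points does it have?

5

Pick's theorem A = I + B/2 − 1 rearranges to I = A − B/2 + 1 = 11/2 − 3/2 + 1 = 5.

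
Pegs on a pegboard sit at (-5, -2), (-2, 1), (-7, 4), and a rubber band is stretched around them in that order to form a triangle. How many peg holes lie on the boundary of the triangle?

The number of boundary lattice points is Σ gcd(|Δx|,|Δy|) = gcd(3,3) + gcd(5,3) + gcd(2,6) = 3+1+2 = 6.

6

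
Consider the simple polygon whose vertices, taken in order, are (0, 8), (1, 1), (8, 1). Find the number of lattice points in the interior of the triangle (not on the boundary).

Using the shoelace formula, 2A = |[0·1 − 1·8] + [1·1 − 8·1] + [8·8 − 0·1]| = 49, so the area is 49/2.
Along each edge there are gcd(|Δx|,|Δy|)+1 lattice points, so counting each shared vertex once the boundary has gcd(1,7) + gcd(7,0) + gcd(8,7) = 1+7+1 = 9.
By Pick's theorem A = I + B/2 − 1, so I = 49/2 − 9/2 + 1 = 21.

21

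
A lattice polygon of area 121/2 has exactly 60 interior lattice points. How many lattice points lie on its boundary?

3

Pick's theorem gives A = I + B/2 − 1, so B = 2(A − I + 1) = 2(121/2 − 60 + 1) = 3.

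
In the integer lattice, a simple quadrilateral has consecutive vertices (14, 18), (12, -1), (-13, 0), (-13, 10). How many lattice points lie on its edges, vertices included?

13

Along each edge there are gcd(|Δx|,|Δy|)+1 lattice points, so counting each shared vertex once the boundary has gcd(2,19) + gcd(25,1) + gcd(0,10) + gcd(27,8) = 1+1+10+1 = 13.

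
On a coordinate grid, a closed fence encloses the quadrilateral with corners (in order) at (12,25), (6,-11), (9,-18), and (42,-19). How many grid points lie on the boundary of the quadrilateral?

Along each edge there are gcd(|Δx|,|Δy|)+1 lattice points, so counting each shared vertex once the boundary has gcd(6,36) + gcd(3,7) + gcd(33,1) + gcd(30,44) = 6+1+1+2 = 10.

10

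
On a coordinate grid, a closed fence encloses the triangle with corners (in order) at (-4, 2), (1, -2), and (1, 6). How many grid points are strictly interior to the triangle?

Using the shoelace formula, 2A = |((-4)·(-2) − 1·2) + (1·6 − 1·(-2)) + (1·2 − (-4)·6)| = 40, so the area is 20.
Along each edge there are gcd(|Δx|,|Δy|)+1 lattice points, so counting each shared vertex once the boundary has gcd(5,4) + gcd(0,8) + gcd(5,4) = 1+8+1 = 10.
By Pick's theorem A = I + B/2 − 1, so I = 20 − 10/2 + 1 = 16.

16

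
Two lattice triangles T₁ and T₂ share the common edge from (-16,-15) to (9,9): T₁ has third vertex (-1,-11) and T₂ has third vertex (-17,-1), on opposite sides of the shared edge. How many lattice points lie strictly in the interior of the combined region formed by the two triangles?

311

The union is the simple quadrilateral with vertices (-16,-15), (-1,-11), (9,9), (-17,-1) in order.
The shoelace formula gives twice the area as |((-16)·(-11) − (-1)·(-15)) + ((-1)·9 − 9·(-11)) + (9·(-1) − (-17)·9) + ((-17)·(-15) − (-16)·(-1))| = 634, so the area is 317.
Summing gcd(|Δx|,|Δy|) over the edges gives the boundary count: gcd(15,4) + gcd(10,20) + gcd(26,10) + gcd(1,14) = 1+10+2+1 = 14.
By Pick's theorem I = A − B/2 + 1 = 317 − 14/2 + 1 = 311.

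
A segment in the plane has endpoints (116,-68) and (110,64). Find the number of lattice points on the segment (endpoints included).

The number of lattice points on a segment between lattice points is gcd(|Δx|,|Δy|) + 1 = gcd(6,132) + 1 = 6 + 1 = 7.

7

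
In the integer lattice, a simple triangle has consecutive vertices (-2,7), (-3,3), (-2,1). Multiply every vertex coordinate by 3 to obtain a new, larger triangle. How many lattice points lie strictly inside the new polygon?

16

Using the shoelace formula, 2A = |[(-2)·3 − (-3)·7] + [(-3)·1 − (-2)·3] + [(-2)·7 − (-2)·1]| = 6, so the area is 3.
Summing gcd(|Δx|,|Δy|) over the edges gives the boundary count: gcd(1,4) + gcd(1,2) + gcd(0,6) = 1+1+6 = 8.
Scaling by 3 multiplies the area by 3² = 9 (so the new area is 27) and multiplies the boundary lattice-point count by 3, giving 24.
By Pick's theorem, the interior count of the dilated polygon is 27 − 24/2 + 1 = 16.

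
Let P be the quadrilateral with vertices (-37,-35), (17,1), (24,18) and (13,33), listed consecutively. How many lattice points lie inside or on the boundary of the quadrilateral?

Using the shoelace formula, 2A = |((-37)·1 − 17·(-35)) + (17·18 − 24·1) + (24·33 − 13·18) + (13·(-35) − (-37)·33)| = 2164, so the area is 1082.
Summing gcd(|Δx|,|Δy|) over the edges gives the boundary count: gcd(54,36) + gcd(7,17) + gcd(11,15) + gcd(50,68) = 18+1+1+2 = 22.
Pick's theorem gives I = A − B/2 + 1 = 1082 − 22/2 + 1 = 1072, so the closed region contains I + B = 1072 + 22 = 1094 lattice points.

1094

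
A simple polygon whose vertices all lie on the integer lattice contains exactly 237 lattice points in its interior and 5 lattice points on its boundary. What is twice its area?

Pick's theorem states A = I + B/2 − 1, so A = 237 + 5/2 − 1 = 477/2.
Hence 2A = 477.

477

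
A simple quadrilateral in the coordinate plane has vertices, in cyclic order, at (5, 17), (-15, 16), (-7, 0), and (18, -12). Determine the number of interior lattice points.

444

Using the shoelace formula, 2A = |(5·16 − (-15)·17) + ((-15)·0 − (-7)·16) + ((-7)·(-12) − 18·0) + (18·17 − 5·(-12))| = 897, so the area is 897/2.
The number of boundary lattice points is Σ gcd(|Δx|,|Δy|) = gcd(20,1) + gcd(8,16) + gcd(25,12) + gcd(13,29) = 1+8+1+1 = 11.
By Pick's theorem A = I + B/2 − 1, so I = 897/2 − 11/2 + 1 = 444.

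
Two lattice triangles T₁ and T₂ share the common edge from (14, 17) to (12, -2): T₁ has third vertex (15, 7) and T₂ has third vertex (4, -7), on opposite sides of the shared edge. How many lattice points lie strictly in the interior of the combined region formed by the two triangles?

88

The union is the simple quadrilateral with vertices (14, 17), (15, 7), (12, -2), (4, -7) in order.
Using the shoelace formula, 2A = |(14·7 − 15·17) + (15·(-2) − 12·7) + (12·(-7) − 4·(-2)) + (4·17 − 14·(-7))| = 181, so the area is 181/2.
The number of boundary lattice points is Σ gcd(|Δx|,|Δy|) = gcd(1,10) + gcd(3,9) + gcd(8,5) + gcd(10,24) = 1+3+1+2 = 7.
By Pick's theorem I = A − B/2 + 1 = 181/2 − 7/2 + 1 = 88.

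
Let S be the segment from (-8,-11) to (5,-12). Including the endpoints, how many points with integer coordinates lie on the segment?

2

The number of lattice points on a segment between lattice points is gcd(|Δx|,|Δy|) + 1 = gcd(13,1) + 1 = 1 + 1 = 2.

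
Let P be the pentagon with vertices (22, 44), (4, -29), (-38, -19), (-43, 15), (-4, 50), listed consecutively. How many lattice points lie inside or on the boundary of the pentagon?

3377

The shoelace formula gives twice the area as |(22·(-29) − 4·44) + (4·(-19) − (-38)·(-29)) + ((-38)·15 − (-43)·(-19)) + ((-43)·50 − (-4)·15) + ((-4)·44 − 22·50)| = 6745, so the area is 6745/2.
Along each edge there are gcd(|Δx|,|Δy|)+1 lattice points, so counting each shared vertex once the boundary has gcd(18,73) + gcd(42,10) + gcd(5,34) + gcd(39,35) + gcd(26,6) = 1+2+1+1+2 = 7.
Pick's theorem gives I = A − B/2 + 1 = 6745/2 − 7/2 + 1 = 3370, so the closed region contains I + B = 3370 + 7 = 3377 lattice points.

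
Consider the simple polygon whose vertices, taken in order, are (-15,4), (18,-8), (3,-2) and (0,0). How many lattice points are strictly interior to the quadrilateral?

15

The shoelace formula gives twice the area as |((-15)·(-8) − 18·4) + (18·(-2) − 3·(-8)) + (3·0 − 0·(-2)) + (0·4 − (-15)·0)| = 36, so the area is 18.
Along each edge there are gcd(|Δx|,|Δy|)+1 lattice points, so counting each shared vertex once the boundary has gcd(33,12) + gcd(15,6) + gcd(3,2) + gcd(15,4) = 3+3+1+1 = 8.
By Pick's theorem A = I + B/2 − 1, so I = 18 − 8/2 + 1 = 15.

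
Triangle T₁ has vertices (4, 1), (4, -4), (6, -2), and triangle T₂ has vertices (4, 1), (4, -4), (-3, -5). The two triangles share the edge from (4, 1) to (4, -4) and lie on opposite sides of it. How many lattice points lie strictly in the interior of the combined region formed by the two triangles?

21

The union is the simple quadrilateral with vertices (4, 1), (6, -2), (4, -4), (-3, -5) in order.
The shoelace formula gives twice the area as |[4·(-2) − 6·1] + [6·(-4) − 4·(-2)] + [4·(-5) − (-3)·(-4)] + [(-3)·1 − 4·(-5)]| = 45, so the area is 22.5.
Summing gcd(|Δx|,|Δy|) over the edges gives the boundary count: gcd(2,3) + gcd(2,2) + gcd(7,1) + gcd(7,6) = 1+2+1+1 = 5.
By Pick's theorem I = A − B/2 + 1 = 22.5 − 5/2 + 1 = 21.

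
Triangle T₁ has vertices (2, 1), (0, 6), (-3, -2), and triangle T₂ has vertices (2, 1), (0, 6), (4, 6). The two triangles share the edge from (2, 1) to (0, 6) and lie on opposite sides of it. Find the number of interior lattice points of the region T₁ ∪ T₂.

The union is the simple quadrilateral with vertices (2, 1), (-3, -2), (0, 6), (4, 6) in order.
Using the shoelace formula, 2A = |[2·(-2) − (-3)·1] + [(-3)·6 − 0·(-2)] + [0·6 − 4·6] + [4·1 − 2·6]| = 51, so the area is 51/2.
Along each edge there are gcd(|Δx|,|Δy|)+1 lattice points, so counting each shared vertex once the boundary has gcd(5,3) + gcd(3,8) + gcd(4,0) + gcd(2,5) = 1+1+4+1 = 7.
By Pick's theorem I = A − B/2 + 1 = 51/2 − 7/2 + 1 = 23.

23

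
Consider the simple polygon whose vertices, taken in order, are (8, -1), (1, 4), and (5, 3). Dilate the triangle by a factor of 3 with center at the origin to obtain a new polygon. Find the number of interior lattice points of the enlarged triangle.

The shoelace formula gives twice the area as |(8·4 − 1·(-1)) + (1·3 − 5·4) + (5·(-1) − 8·3)| = 13, so the area is 13/2.
The number of boundary lattice points is Σ gcd(|Δx|,|Δy|) = gcd(7,5) + gcd(4,1) + gcd(3,4) = 1+1+1 = 3.
Scaling by 3 multiplies the area by 3² = 9 (so the new area is 117/2) and multiplies the boundary lattice-point count by 3, giving 9.
By Pick's theorem, the interior count of the dilated polygon is 117/2 − 9/2 + 1 = 55.

55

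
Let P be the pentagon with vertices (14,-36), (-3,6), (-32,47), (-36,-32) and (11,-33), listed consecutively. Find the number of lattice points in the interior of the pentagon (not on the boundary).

Using the shoelace formula, 2A = |(14·6 − (-3)·(-36)) + ((-3)·47 − (-32)·6) + ((-32)·(-32) − (-36)·47) + ((-36)·(-33) − 11·(-32)) + (11·(-36) − 14·(-33))| = 4349, so the area is 2174.5.
Summing gcd(|Δx|,|Δy|) over the edges gives the boundary count: gcd(17,42) + gcd(29,41) + gcd(4,79) + gcd(47,1) + gcd(3,3) = 1+1+1+1+3 = 7.
By Pick's theorem A = I + B/2 − 1, so I = 2174.5 − 7/2 + 1 = 2172.

2172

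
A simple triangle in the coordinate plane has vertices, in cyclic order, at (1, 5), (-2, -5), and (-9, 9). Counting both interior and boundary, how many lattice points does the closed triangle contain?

62

Using the shoelace formula, 2A = |[1·(-5) − (-2)·5] + [(-2)·9 − (-9)·(-5)] + [(-9)·5 − 1·9]| = 112, so the area is 56.
Summing gcd(|Δx|,|Δy|) over the edges gives the boundary count: gcd(3,10) + gcd(7,14) + gcd(10,4) = 1+7+2 = 10.
Pick's theorem gives I = A − B/2 + 1 = 56 − 10/2 + 1 = 52, so the closed region contains I + B = 52 + 10 = 62 lattice points.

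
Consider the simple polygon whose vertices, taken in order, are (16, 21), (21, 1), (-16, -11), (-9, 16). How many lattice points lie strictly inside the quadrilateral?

715

By the shoelace formula, twice the signed area is |(16·1 − 21·21) + (21·(-11) − (-16)·1) + ((-16)·16 − (-9)·(-11)) + ((-9)·21 − 16·16)| = 1440, so the area is 720.
The number of boundary lattice points is Σ gcd(|Δx|,|Δy|) = gcd(5,20) + gcd(37,12) + gcd(7,27) + gcd(25,5) = 5+1+1+5 = 12.
Pick's theorem gives I = A − B/2 + 1 = 720 − 12/2 + 1 = 715.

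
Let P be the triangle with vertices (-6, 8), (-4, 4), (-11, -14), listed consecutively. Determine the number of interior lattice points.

Using the shoelace formula, 2A = |[(-6)·4 − (-4)·8] + [(-4)·(-14) − (-11)·4] + [(-11)·8 − (-6)·(-14)]| = 64, so the area is 32.
Along each edge there are gcd(|Δx|,|Δy|)+1 lattice points, so counting each shared vertex once the boundary has gcd(2,4) + gcd(7,18) + gcd(5,22) = 2+1+1 = 4.
By Pick's theorem A = I + B/2 − 1, so I = 32 − 4/2 + 1 = 31.

31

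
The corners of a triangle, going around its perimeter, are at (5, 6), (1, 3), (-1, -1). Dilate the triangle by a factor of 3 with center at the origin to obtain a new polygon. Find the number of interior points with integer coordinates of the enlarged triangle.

Using the shoelace formula, 2A = |(5·3 − 1·6) + (1·(-1) − (-1)·3) + ((-1)·6 − 5·(-1))| = 10, so the area is 5.
Along each edge there are gcd(|Δx|,|Δy|)+1 lattice points, so counting each shared vertex once the boundary has gcd(4,3) + gcd(2,4) + gcd(6,7) = 1+2+1 = 4.
Scaling by 3 multiplies the area by 3² = 9 (so the new area is 45) and multiplies the boundary lattice-point count by 3, giving 12.
By Pick's theorem, the interior count of the dilated polygon is 45 − 12/2 + 1 = 40.

40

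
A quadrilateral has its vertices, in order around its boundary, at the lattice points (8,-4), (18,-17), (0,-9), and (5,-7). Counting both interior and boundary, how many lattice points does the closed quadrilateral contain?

By the shoelace formula, twice the signed area is |[8·(-17) − 18·(-4)] + [18·(-9) − 0·(-17)] + [0·(-7) − 5·(-9)] + [5·(-4) − 8·(-7)]| = 145, so the area is 72.5.
Along each edge there are gcd(|Δx|,|Δy|)+1 lattice points, so counting each shared vertex once the boundary has gcd(10,13) + gcd(18,8) + gcd(5,2) + gcd(3,3) = 1+2+1+3 = 7.
Pick's theorem gives I = A − B/2 + 1 = 72.5 − 7/2 + 1 = 70, so the closed region contains I + B = 70 + 7 = 77 lattice points.

77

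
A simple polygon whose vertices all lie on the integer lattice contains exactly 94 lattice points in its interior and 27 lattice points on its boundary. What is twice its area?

213

Pick's theorem states A = I + B/2 − 1, so A = 94 + 27/2 − 1 = 213/2.
Hence 2A = 213.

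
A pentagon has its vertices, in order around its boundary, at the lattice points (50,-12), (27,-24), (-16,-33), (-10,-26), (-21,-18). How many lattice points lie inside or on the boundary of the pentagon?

By the shoelace formula, twice the signed area is |[50·(-24) − 27·(-12)] + [27·(-33) − (-16)·(-24)] + [(-16)·(-26) − (-10)·(-33)] + [(-10)·(-18) − (-21)·(-26)] + [(-21)·(-12) − 50·(-18)]| = 1279, so the area is 1279/2.
The number of boundary lattice points is Σ gcd(|Δx|,|Δy|) = gcd(23,12) + gcd(43,9) + gcd(6,7) + gcd(11,8) + gcd(71,6) = 1+1+1+1+1 = 5.
Pick's theorem gives I = A − B/2 + 1 = 1279/2 − 5/2 + 1 = 638, so the closed region contains I + B = 638 + 5 = 643 lattice points.

643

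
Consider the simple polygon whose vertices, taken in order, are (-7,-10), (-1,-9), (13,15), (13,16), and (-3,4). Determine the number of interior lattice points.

Using the shoelace formula, 2A = |[(-7)·(-9) − (-1)·(-10)] + [(-1)·15 − 13·(-9)] + [13·16 − 13·15] + [13·4 − (-3)·16] + [(-3)·(-10) − (-7)·4]| = 326, so the area is 163.
The number of boundary lattice points is Σ gcd(|Δx|,|Δy|) = gcd(6,1) + gcd(14,24) + gcd(0,1) + gcd(16,12) + gcd(4,14) = 1+2+1+4+2 = 10.
By Pick's theorem A = I + B/2 − 1, so I = 163 − 10/2 + 1 = 159.

159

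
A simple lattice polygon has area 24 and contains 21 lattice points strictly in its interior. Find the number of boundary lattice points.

8

Pick's theorem gives A = I + B/2 − 1, so B = 2(A − I + 1) = 2(24 − 21 + 1) = 8.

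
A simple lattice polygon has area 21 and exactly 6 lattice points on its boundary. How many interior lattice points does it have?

19

From Pick's theorem, I = A − B/2 + 1 = 21 − 6/2 + 1 = 19.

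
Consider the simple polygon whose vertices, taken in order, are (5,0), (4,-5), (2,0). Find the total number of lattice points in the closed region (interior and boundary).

11

Using the shoelace formula, 2A = |(5·(-5) − 4·0) + (4·0 − 2·(-5)) + (2·0 − 5·0)| = 15, so the area is 15/2.
The number of boundary lattice points is Σ gcd(|Δx|,|Δy|) = gcd(1,5) + gcd(2,5) + gcd(3,0) = 1+1+3 = 5.
Pick's theorem gives I = A − B/2 + 1 = 15/2 − 5/2 + 1 = 6, so the closed region contains I + B = 6 + 5 = 11 lattice points.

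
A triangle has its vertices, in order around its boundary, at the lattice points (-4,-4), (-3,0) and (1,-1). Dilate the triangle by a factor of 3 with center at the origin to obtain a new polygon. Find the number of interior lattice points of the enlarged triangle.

Using the shoelace formula, 2A = |((-4)·0 − (-3)·(-4)) + ((-3)·(-1) − 1·0) + (1·(-4) − (-4)·(-1))| = 17, so the area is 8.5.
Summing gcd(|Δx|,|Δy|) over the edges gives the boundary count: gcd(1,4) + gcd(4,1) + gcd(5,3) = 1+1+1 = 3.
Scaling by 3 multiplies the area by 3² = 9 (so the new area is 153/2) and multiplies the boundary lattice-point count by 3, giving 9.
By Pick's theorem, the interior count of the dilated polygon is 153/2 − 9/2 + 1 = 73.

73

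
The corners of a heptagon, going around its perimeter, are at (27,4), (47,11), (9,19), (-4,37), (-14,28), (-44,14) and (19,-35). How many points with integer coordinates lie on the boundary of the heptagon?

Summing gcd(|Δx|,|Δy|) over the edges gives the boundary count: gcd(20,7) + gcd(38,8) + gcd(13,18) + gcd(10,9) + gcd(30,14) + gcd(63,49) + gcd(8,39) = 1+2+1+1+2+7+1 = 15.

15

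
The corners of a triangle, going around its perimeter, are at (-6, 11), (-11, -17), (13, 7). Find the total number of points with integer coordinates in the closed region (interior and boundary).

Using the shoelace formula, 2A = |[(-6)·(-17) − (-11)·11] + [(-11)·7 − 13·(-17)] + [13·11 − (-6)·7]| = 552, so the area is 276.
Along each edge there are gcd(|Δx|,|Δy|)+1 lattice points, so counting each shared vertex once the boundary has gcd(5,28) + gcd(24,24) + gcd(19,4) = 1+24+1 = 26.
Pick's theorem gives I = A − B/2 + 1 = 276 − 26/2 + 1 = 264, so the closed region contains I + B = 264 + 26 = 290 lattice points.

290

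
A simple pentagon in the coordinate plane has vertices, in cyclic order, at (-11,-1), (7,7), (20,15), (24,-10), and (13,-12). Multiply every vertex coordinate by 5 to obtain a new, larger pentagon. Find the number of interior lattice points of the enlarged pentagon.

By the shoelace formula, twice the signed area is |[(-11)·7 − 7·(-1)] + [7·15 − 20·7] + [20·(-10) − 24·15] + [24·(-12) − 13·(-10)] + [13·(-1) − (-11)·(-12)]| = 968, so the area is 484.
Along each edge there are gcd(|Δx|,|Δy|)+1 lattice points, so counting each shared vertex once the boundary has gcd(18,8) + gcd(13,8) + gcd(4,25) + gcd(11,2) + gcd(24,11) = 2+1+1+1+1 = 6.
Scaling by 5 multiplies the area by 5² = 25 (so the new area is 12100) and multiplies the boundary lattice-point count by 5, giving 30.
By Pick's theorem, the interior count of the dilated polygon is 12100 − 30/2 + 1 = 12086.

12086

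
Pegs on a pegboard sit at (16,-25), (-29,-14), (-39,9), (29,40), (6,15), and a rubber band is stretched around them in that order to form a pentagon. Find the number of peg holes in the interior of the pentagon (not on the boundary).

Using the shoelace formula, 2A = |(16·(-14) − (-29)·(-25)) + ((-29)·9 − (-39)·(-14)) + ((-39)·40 − 29·9) + (29·15 − 6·40) + (6·(-25) − 16·15)| = 3772, so the area is 1886.
The number of boundary lattice points is Σ gcd(|Δx|,|Δy|) = gcd(45,11) + gcd(10,23) + gcd(68,31) + gcd(23,25) + gcd(10,40) = 1+1+1+1+10 = 14.
Pick's theorem gives I = A − B/2 + 1 = 1886 − 14/2 + 1 = 1880.

1880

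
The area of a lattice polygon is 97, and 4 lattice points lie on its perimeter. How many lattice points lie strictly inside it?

96

Pick's theorem A = I + B/2 − 1 rearranges to I = A − B/2 + 1 = 97 − 4/2 + 1 = 96.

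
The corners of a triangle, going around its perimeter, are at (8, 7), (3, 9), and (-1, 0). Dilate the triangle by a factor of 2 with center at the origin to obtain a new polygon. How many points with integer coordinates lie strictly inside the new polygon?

104

Using the shoelace formula, 2A = |(8·9 − 3·7) + (3·0 − (-1)·9) + ((-1)·7 − 8·0)| = 53, so the area is 53/2.
The number of boundary lattice points is Σ gcd(|Δx|,|Δy|) = gcd(5,2) + gcd(4,9) + gcd(9,7) = 1+1+1 = 3.
Scaling by 2 multiplies the area by 2² = 4 (so the new area is 106) and multiplies the boundary lattice-point count by 2, giving 6.
By Pick's theorem, the interior count of the dilated polygon is 106 − 6/2 + 1 = 104.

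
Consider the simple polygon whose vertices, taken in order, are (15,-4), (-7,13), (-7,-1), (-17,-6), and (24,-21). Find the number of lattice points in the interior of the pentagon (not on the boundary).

495

The shoelace formula gives twice the area as |(15·13 − (-7)·(-4)) + ((-7)·(-1) − (-7)·13) + ((-7)·(-6) − (-17)·(-1)) + ((-17)·(-21) − 24·(-6)) + (24·(-4) − 15·(-21))| = 1010, so the area is 505.
Summing gcd(|Δx|,|Δy|) over the edges gives the boundary count: gcd(22,17) + gcd(0,14) + gcd(10,5) + gcd(41,15) + gcd(9,17) = 1+14+5+1+1 = 22.
By Pick's theorem A = I + B/2 − 1, so I = 505 − 22/2 + 1 = 495.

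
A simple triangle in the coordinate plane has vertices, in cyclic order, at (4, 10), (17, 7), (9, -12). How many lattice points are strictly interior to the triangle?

Using the shoelace formula, 2A = |[4·7 − 17·10] + [17·(-12) − 9·7] + [9·10 − 4·(-12)]| = 271, so the area is 271/2.
Summing gcd(|Δx|,|Δy|) over the edges gives the boundary count: gcd(13,3) + gcd(8,19) + gcd(5,22) = 1+1+1 = 3.
By Pick's theorem A = I + B/2 − 1, so I = 271/2 − 3/2 + 1 = 135.

135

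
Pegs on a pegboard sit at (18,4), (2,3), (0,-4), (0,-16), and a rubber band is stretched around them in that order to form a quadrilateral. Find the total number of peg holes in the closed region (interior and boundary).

172

The shoelace formula gives twice the area as |(18·3 − 2·4) + (2·(-4) − 0·3) + (0·(-16) − 0·(-4)) + (0·4 − 18·(-16))| = 326, so the area is 163.
Along each edge there are gcd(|Δx|,|Δy|)+1 lattice points, so counting each shared vertex once the boundary has gcd(16,1) + gcd(2,7) + gcd(0,12) + gcd(18,20) = 1+1+12+2 = 16.
Pick's theorem gives I = A − B/2 + 1 = 163 − 16/2 + 1 = 156, so the closed region contains I + B = 156 + 16 = 172 lattice points.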